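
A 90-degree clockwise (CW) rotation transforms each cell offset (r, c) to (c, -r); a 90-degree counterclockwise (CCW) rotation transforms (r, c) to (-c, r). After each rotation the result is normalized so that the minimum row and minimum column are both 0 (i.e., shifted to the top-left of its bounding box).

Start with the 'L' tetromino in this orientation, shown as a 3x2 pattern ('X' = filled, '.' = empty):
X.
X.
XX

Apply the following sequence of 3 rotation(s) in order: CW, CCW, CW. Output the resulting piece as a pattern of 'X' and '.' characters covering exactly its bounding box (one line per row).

Start:
X.
X.
XX
After rotation 1 (CW):
XXX
X..
After rotation 2 (CCW):
X.
X.
XX
After rotation 3 (CW):
XXX
X..

Answer: XXX
X..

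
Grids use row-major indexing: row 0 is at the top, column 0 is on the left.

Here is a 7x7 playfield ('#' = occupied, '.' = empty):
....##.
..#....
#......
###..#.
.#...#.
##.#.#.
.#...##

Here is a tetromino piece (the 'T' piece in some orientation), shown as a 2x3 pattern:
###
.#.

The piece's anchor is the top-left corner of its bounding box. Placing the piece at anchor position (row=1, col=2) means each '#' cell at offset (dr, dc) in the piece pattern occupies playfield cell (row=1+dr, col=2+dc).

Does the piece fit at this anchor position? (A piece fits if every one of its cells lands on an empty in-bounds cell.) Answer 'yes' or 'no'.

Check each piece cell at anchor (1, 2):
  offset (0,0) -> (1,2): occupied ('#') -> FAIL
  offset (0,1) -> (1,3): empty -> OK
  offset (0,2) -> (1,4): empty -> OK
  offset (1,1) -> (2,3): empty -> OK
All cells valid: no

Answer: no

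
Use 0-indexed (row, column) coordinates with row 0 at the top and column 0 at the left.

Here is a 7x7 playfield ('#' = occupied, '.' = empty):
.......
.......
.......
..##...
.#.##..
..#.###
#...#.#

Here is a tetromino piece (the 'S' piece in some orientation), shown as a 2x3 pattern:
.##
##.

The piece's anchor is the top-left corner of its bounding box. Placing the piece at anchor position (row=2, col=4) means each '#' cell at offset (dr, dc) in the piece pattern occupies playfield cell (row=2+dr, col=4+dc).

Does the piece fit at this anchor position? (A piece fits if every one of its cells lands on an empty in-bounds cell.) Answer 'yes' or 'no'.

Check each piece cell at anchor (2, 4):
  offset (0,1) -> (2,5): empty -> OK
  offset (0,2) -> (2,6): empty -> OK
  offset (1,0) -> (3,4): empty -> OK
  offset (1,1) -> (3,5): empty -> OK
All cells valid: yes

Answer: yes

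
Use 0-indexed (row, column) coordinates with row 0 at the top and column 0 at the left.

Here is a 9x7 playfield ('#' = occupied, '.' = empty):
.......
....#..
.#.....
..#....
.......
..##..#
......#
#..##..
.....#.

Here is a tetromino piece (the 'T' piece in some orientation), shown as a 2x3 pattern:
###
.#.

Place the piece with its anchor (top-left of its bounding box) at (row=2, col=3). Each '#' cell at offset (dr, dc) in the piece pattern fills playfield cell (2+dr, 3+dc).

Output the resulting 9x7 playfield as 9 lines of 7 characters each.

Answer: .......
....#..
.#.###.
..#.#..
.......
..##..#
......#
#..##..
.....#.

Derivation:
Fill (2+0,3+0) = (2,3)
Fill (2+0,3+1) = (2,4)
Fill (2+0,3+2) = (2,5)
Fill (2+1,3+1) = (3,4)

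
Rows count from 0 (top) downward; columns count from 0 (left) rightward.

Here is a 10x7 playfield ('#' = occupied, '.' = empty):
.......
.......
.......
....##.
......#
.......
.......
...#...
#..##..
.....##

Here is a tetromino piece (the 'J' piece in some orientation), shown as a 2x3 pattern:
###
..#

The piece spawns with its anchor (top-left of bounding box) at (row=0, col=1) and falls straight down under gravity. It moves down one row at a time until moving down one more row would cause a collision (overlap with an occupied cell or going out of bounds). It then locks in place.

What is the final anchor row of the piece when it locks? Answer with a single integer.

Answer: 5

Derivation:
Spawn at (row=0, col=1). Try each row:
  row 0: fits
  row 1: fits
  row 2: fits
  row 3: fits
  row 4: fits
  row 5: fits
  row 6: blocked -> lock at row 5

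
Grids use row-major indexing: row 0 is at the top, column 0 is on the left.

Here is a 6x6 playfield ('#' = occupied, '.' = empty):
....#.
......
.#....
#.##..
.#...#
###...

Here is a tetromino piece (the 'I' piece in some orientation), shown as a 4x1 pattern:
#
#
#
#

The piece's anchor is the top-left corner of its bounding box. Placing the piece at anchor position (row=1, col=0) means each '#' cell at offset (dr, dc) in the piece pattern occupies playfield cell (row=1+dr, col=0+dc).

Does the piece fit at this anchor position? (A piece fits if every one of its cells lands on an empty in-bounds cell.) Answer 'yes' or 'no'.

Check each piece cell at anchor (1, 0):
  offset (0,0) -> (1,0): empty -> OK
  offset (1,0) -> (2,0): empty -> OK
  offset (2,0) -> (3,0): occupied ('#') -> FAIL
  offset (3,0) -> (4,0): empty -> OK
All cells valid: no

Answer: no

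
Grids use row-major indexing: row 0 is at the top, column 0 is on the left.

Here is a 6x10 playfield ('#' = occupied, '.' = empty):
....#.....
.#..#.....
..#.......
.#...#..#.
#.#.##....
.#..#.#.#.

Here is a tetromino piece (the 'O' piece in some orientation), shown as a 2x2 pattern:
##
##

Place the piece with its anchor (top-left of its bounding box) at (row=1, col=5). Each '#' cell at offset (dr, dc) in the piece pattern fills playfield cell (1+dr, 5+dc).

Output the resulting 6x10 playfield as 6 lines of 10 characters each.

Fill (1+0,5+0) = (1,5)
Fill (1+0,5+1) = (1,6)
Fill (1+1,5+0) = (2,5)
Fill (1+1,5+1) = (2,6)

Answer: ....#.....
.#..###...
..#..##...
.#...#..#.
#.#.##....
.#..#.#.#.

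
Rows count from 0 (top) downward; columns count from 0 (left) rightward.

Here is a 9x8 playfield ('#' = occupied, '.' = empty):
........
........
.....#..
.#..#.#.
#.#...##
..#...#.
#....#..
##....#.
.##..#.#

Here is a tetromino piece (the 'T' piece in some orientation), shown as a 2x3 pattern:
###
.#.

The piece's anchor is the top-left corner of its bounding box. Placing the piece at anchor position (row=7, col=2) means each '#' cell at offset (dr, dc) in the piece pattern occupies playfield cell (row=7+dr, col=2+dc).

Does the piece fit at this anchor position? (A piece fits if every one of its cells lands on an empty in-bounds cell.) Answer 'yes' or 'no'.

Answer: yes

Derivation:
Check each piece cell at anchor (7, 2):
  offset (0,0) -> (7,2): empty -> OK
  offset (0,1) -> (7,3): empty -> OK
  offset (0,2) -> (7,4): empty -> OK
  offset (1,1) -> (8,3): empty -> OK
All cells valid: yes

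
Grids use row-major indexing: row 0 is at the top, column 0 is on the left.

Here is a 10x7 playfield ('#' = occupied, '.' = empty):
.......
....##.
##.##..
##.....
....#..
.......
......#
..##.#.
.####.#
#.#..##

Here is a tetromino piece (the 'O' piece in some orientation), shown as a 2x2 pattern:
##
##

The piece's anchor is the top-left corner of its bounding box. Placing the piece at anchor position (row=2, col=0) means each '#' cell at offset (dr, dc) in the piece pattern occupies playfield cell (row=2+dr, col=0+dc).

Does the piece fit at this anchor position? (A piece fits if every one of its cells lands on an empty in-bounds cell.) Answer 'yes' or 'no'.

Check each piece cell at anchor (2, 0):
  offset (0,0) -> (2,0): occupied ('#') -> FAIL
  offset (0,1) -> (2,1): occupied ('#') -> FAIL
  offset (1,0) -> (3,0): occupied ('#') -> FAIL
  offset (1,1) -> (3,1): occupied ('#') -> FAIL
All cells valid: no

Answer: no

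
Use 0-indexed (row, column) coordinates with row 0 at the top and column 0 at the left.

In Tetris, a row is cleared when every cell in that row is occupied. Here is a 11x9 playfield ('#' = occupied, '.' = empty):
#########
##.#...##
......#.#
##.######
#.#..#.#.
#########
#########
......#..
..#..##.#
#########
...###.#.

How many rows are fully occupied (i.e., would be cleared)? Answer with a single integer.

Check each row:
  row 0: 0 empty cells -> FULL (clear)
  row 1: 4 empty cells -> not full
  row 2: 7 empty cells -> not full
  row 3: 1 empty cell -> not full
  row 4: 5 empty cells -> not full
  row 5: 0 empty cells -> FULL (clear)
  row 6: 0 empty cells -> FULL (clear)
  row 7: 8 empty cells -> not full
  row 8: 5 empty cells -> not full
  row 9: 0 empty cells -> FULL (clear)
  row 10: 5 empty cells -> not full
Total rows cleared: 4

Answer: 4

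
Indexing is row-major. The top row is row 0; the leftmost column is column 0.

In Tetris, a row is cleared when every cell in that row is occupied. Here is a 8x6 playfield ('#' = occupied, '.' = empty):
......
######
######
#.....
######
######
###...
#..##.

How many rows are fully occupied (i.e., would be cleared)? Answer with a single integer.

Answer: 4

Derivation:
Check each row:
  row 0: 6 empty cells -> not full
  row 1: 0 empty cells -> FULL (clear)
  row 2: 0 empty cells -> FULL (clear)
  row 3: 5 empty cells -> not full
  row 4: 0 empty cells -> FULL (clear)
  row 5: 0 empty cells -> FULL (clear)
  row 6: 3 empty cells -> not full
  row 7: 3 empty cells -> not full
Total rows cleared: 4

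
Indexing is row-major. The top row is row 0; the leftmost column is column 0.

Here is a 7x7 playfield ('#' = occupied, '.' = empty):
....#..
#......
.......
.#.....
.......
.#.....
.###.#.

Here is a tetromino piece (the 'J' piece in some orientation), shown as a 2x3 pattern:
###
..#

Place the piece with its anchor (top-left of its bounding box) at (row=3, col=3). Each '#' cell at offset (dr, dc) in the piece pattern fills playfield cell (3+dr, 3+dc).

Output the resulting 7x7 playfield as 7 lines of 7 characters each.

Fill (3+0,3+0) = (3,3)
Fill (3+0,3+1) = (3,4)
Fill (3+0,3+2) = (3,5)
Fill (3+1,3+2) = (4,5)

Answer: ....#..
#......
.......
.#.###.
.....#.
.#.....
.###.#.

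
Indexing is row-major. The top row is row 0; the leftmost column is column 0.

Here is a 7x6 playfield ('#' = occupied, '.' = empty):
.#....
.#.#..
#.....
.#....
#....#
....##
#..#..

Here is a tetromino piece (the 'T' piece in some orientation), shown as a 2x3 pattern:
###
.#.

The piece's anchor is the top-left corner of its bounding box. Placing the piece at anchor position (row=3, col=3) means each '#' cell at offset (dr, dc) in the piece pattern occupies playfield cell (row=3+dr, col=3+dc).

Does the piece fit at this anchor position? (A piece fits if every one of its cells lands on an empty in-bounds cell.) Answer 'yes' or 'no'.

Check each piece cell at anchor (3, 3):
  offset (0,0) -> (3,3): empty -> OK
  offset (0,1) -> (3,4): empty -> OK
  offset (0,2) -> (3,5): empty -> OK
  offset (1,1) -> (4,4): empty -> OK
All cells valid: yes

Answer: yes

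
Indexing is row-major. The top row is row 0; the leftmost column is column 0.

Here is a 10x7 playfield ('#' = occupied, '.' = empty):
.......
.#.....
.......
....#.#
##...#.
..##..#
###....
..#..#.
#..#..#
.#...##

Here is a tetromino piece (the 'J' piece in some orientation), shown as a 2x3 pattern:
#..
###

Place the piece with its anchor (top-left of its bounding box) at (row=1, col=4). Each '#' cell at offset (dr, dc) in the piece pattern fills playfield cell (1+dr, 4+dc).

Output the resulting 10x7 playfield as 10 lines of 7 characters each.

Answer: .......
.#..#..
....###
....#.#
##...#.
..##..#
###....
..#..#.
#..#..#
.#...##

Derivation:
Fill (1+0,4+0) = (1,4)
Fill (1+1,4+0) = (2,4)
Fill (1+1,4+1) = (2,5)
Fill (1+1,4+2) = (2,6)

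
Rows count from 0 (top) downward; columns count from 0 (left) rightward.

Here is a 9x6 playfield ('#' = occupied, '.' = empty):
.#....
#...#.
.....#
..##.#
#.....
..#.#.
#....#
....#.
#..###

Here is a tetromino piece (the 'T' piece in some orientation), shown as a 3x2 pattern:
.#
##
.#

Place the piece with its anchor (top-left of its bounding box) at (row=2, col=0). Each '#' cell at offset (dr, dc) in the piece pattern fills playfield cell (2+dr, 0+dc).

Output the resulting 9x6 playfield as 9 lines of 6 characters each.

Answer: .#....
#...#.
.#...#
####.#
##....
..#.#.
#....#
....#.
#..###

Derivation:
Fill (2+0,0+1) = (2,1)
Fill (2+1,0+0) = (3,0)
Fill (2+1,0+1) = (3,1)
Fill (2+2,0+1) = (4,1)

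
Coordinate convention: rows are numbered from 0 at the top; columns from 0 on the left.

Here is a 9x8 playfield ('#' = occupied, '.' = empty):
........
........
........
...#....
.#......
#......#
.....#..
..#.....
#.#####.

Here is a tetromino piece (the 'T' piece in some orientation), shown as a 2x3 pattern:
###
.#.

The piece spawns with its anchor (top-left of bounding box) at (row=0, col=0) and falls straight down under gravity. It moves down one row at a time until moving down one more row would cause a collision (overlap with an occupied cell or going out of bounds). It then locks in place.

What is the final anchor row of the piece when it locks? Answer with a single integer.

Answer: 2

Derivation:
Spawn at (row=0, col=0). Try each row:
  row 0: fits
  row 1: fits
  row 2: fits
  row 3: blocked -> lock at row 2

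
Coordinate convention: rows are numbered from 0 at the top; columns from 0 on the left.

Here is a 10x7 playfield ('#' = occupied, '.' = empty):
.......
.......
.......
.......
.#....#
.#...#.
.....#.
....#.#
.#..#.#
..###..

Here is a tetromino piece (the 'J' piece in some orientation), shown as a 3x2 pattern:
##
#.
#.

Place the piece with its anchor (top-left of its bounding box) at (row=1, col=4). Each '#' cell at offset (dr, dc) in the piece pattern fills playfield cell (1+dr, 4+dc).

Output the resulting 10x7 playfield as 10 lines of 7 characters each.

Answer: .......
....##.
....#..
....#..
.#....#
.#...#.
.....#.
....#.#
.#..#.#
..###..

Derivation:
Fill (1+0,4+0) = (1,4)
Fill (1+0,4+1) = (1,5)
Fill (1+1,4+0) = (2,4)
Fill (1+2,4+0) = (3,4)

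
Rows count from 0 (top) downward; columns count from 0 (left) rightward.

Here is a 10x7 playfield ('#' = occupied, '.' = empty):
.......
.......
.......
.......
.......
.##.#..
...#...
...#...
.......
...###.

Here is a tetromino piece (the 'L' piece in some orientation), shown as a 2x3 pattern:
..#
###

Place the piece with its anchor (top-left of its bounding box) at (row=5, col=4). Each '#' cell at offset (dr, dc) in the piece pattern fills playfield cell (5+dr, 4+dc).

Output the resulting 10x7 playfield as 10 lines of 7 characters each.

Fill (5+0,4+2) = (5,6)
Fill (5+1,4+0) = (6,4)
Fill (5+1,4+1) = (6,5)
Fill (5+1,4+2) = (6,6)

Answer: .......
.......
.......
.......
.......
.##.#.#
...####
...#...
.......
...###.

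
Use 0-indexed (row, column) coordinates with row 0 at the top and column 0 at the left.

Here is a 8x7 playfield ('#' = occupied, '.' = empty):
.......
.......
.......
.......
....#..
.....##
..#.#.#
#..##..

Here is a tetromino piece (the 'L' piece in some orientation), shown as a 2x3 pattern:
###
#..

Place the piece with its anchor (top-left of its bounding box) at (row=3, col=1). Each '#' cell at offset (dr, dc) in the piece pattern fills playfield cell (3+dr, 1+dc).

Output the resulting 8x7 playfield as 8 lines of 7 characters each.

Answer: .......
.......
.......
.###...
.#..#..
.....##
..#.#.#
#..##..

Derivation:
Fill (3+0,1+0) = (3,1)
Fill (3+0,1+1) = (3,2)
Fill (3+0,1+2) = (3,3)
Fill (3+1,1+0) = (4,1)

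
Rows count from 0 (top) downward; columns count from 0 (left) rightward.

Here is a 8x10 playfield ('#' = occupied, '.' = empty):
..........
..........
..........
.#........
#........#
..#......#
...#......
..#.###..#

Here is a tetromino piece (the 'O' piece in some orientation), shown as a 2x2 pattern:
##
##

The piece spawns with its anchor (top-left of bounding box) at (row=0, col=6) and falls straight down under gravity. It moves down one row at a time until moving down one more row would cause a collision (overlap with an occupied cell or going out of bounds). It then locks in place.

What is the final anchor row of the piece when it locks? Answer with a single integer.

Spawn at (row=0, col=6). Try each row:
  row 0: fits
  row 1: fits
  row 2: fits
  row 3: fits
  row 4: fits
  row 5: fits
  row 6: blocked -> lock at row 5

Answer: 5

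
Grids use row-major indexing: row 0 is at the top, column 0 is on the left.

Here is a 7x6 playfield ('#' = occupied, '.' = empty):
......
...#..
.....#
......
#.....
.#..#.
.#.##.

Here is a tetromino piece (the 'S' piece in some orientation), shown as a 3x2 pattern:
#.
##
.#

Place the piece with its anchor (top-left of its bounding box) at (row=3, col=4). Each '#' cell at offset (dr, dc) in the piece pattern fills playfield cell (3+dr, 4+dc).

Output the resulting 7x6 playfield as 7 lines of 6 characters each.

Fill (3+0,4+0) = (3,4)
Fill (3+1,4+0) = (4,4)
Fill (3+1,4+1) = (4,5)
Fill (3+2,4+1) = (5,5)

Answer: ......
...#..
.....#
....#.
#...##
.#..##
.#.##.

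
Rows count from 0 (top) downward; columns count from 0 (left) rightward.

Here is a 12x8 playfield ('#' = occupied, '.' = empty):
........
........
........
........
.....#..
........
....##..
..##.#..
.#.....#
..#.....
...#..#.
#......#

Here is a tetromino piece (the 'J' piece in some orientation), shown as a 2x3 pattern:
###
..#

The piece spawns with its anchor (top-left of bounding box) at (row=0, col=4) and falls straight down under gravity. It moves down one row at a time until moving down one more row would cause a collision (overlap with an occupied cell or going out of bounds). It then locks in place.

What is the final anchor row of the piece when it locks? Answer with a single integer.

Spawn at (row=0, col=4). Try each row:
  row 0: fits
  row 1: fits
  row 2: fits
  row 3: fits
  row 4: blocked -> lock at row 3

Answer: 3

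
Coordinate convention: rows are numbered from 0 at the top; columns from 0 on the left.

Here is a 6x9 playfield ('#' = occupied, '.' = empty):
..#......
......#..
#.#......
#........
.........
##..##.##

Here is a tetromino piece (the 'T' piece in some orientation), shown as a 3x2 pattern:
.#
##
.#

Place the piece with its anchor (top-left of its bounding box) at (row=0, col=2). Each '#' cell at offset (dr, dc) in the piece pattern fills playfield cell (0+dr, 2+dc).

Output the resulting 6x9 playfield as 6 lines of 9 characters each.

Answer: ..##.....
..##..#..
#.##.....
#........
.........
##..##.##

Derivation:
Fill (0+0,2+1) = (0,3)
Fill (0+1,2+0) = (1,2)
Fill (0+1,2+1) = (1,3)
Fill (0+2,2+1) = (2,3)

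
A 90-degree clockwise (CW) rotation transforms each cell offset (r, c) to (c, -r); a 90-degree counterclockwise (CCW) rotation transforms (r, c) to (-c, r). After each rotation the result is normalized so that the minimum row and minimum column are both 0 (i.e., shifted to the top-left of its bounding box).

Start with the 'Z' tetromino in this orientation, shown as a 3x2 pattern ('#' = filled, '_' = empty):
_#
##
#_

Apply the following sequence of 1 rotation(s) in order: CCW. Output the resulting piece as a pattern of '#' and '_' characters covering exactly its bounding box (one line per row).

Start:
_#
##
#_
After rotation 1 (CCW):
##_
_##

Answer: ##_
_##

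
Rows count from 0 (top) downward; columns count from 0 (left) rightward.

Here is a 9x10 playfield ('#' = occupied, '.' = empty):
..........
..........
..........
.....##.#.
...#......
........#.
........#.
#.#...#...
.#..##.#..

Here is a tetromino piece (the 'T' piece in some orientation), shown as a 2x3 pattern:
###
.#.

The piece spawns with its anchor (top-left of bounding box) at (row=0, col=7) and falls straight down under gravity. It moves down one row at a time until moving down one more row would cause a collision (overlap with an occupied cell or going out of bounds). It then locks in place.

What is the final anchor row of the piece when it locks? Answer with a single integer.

Answer: 1

Derivation:
Spawn at (row=0, col=7). Try each row:
  row 0: fits
  row 1: fits
  row 2: blocked -> lock at row 1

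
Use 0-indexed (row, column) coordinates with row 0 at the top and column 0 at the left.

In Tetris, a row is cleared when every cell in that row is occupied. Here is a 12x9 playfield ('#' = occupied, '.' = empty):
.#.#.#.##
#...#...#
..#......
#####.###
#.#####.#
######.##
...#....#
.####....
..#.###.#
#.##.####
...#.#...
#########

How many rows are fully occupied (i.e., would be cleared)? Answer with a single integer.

Check each row:
  row 0: 4 empty cells -> not full
  row 1: 6 empty cells -> not full
  row 2: 8 empty cells -> not full
  row 3: 1 empty cell -> not full
  row 4: 2 empty cells -> not full
  row 5: 1 empty cell -> not full
  row 6: 7 empty cells -> not full
  row 7: 5 empty cells -> not full
  row 8: 4 empty cells -> not full
  row 9: 2 empty cells -> not full
  row 10: 7 empty cells -> not full
  row 11: 0 empty cells -> FULL (clear)
Total rows cleared: 1

Answer: 1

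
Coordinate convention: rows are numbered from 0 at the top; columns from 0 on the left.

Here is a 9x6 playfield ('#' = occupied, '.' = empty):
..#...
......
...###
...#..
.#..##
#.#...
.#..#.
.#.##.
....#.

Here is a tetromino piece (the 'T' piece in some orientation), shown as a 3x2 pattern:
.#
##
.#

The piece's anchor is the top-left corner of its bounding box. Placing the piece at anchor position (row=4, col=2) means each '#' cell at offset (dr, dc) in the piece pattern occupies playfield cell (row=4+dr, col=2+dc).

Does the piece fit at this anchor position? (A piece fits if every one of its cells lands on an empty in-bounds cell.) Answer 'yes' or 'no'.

Check each piece cell at anchor (4, 2):
  offset (0,1) -> (4,3): empty -> OK
  offset (1,0) -> (5,2): occupied ('#') -> FAIL
  offset (1,1) -> (5,3): empty -> OK
  offset (2,1) -> (6,3): empty -> OK
All cells valid: no

Answer: no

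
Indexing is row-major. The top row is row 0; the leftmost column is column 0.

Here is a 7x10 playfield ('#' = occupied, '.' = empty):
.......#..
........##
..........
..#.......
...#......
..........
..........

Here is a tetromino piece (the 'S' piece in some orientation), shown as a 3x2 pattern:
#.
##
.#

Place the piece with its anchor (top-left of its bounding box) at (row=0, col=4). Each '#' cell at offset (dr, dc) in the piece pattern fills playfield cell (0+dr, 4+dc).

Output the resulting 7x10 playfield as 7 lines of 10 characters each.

Fill (0+0,4+0) = (0,4)
Fill (0+1,4+0) = (1,4)
Fill (0+1,4+1) = (1,5)
Fill (0+2,4+1) = (2,5)

Answer: ....#..#..
....##..##
.....#....
..#.......
...#......
..........
..........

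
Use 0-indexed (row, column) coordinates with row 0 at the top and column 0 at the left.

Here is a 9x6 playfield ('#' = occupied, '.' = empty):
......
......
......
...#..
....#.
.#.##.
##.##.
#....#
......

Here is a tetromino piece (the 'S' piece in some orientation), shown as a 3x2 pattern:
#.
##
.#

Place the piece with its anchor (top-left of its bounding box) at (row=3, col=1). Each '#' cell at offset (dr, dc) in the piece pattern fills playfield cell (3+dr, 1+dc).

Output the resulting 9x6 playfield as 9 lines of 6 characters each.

Answer: ......
......
......
.#.#..
.##.#.
.####.
##.##.
#....#
......

Derivation:
Fill (3+0,1+0) = (3,1)
Fill (3+1,1+0) = (4,1)
Fill (3+1,1+1) = (4,2)
Fill (3+2,1+1) = (5,2)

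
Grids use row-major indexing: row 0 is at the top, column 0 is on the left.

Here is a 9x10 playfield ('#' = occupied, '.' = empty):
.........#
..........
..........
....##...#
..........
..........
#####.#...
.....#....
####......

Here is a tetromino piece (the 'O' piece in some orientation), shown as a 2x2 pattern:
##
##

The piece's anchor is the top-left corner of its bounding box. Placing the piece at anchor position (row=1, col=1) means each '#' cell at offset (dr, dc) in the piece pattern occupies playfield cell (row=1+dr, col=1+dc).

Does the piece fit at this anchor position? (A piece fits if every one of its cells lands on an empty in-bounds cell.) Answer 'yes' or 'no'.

Check each piece cell at anchor (1, 1):
  offset (0,0) -> (1,1): empty -> OK
  offset (0,1) -> (1,2): empty -> OK
  offset (1,0) -> (2,1): empty -> OK
  offset (1,1) -> (2,2): empty -> OK
All cells valid: yes

Answer: yes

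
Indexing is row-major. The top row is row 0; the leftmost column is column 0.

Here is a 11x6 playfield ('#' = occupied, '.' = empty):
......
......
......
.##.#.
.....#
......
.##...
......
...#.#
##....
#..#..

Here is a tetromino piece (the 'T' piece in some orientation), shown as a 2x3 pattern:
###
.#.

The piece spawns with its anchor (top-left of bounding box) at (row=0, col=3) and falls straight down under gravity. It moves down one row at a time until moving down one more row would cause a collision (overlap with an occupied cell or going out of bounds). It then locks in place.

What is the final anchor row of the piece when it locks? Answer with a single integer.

Spawn at (row=0, col=3). Try each row:
  row 0: fits
  row 1: fits
  row 2: blocked -> lock at row 1

Answer: 1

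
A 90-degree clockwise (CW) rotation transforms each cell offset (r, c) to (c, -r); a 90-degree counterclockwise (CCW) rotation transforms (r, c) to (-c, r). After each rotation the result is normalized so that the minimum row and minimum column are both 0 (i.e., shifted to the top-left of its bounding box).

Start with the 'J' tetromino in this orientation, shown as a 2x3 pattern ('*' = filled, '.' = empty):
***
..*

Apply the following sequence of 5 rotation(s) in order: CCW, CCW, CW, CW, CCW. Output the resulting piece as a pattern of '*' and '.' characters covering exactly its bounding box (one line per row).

Start:
***
..*
After rotation 1 (CCW):
**
*.
*.
After rotation 2 (CCW):
*..
***
After rotation 3 (CW):
**
*.
*.
After rotation 4 (CW):
***
..*
After rotation 5 (CCW):
**
*.
*.

Answer: **
*.
*.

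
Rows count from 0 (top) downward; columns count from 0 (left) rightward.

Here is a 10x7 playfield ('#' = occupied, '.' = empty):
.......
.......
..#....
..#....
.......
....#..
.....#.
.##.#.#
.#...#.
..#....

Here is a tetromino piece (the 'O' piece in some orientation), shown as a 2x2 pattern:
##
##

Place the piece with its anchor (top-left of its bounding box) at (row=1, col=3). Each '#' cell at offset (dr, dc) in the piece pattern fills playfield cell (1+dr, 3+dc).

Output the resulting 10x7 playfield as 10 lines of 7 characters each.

Fill (1+0,3+0) = (1,3)
Fill (1+0,3+1) = (1,4)
Fill (1+1,3+0) = (2,3)
Fill (1+1,3+1) = (2,4)

Answer: .......
...##..
..###..
..#....
.......
....#..
.....#.
.##.#.#
.#...#.
..#....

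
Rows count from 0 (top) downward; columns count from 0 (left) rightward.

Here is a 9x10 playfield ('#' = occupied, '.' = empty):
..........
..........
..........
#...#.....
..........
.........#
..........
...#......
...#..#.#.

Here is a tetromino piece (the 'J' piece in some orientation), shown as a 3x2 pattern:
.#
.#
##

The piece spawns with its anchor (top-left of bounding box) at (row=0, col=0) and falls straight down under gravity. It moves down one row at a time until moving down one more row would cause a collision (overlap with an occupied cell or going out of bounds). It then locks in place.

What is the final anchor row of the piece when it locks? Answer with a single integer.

Answer: 0

Derivation:
Spawn at (row=0, col=0). Try each row:
  row 0: fits
  row 1: blocked -> lock at row 0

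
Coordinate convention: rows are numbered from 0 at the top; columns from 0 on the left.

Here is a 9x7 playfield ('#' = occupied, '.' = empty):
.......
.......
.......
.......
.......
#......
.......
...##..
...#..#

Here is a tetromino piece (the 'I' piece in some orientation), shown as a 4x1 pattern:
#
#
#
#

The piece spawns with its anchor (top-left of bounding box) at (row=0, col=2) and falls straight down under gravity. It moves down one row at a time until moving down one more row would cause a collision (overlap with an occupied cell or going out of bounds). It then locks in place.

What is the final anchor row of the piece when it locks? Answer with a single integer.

Spawn at (row=0, col=2). Try each row:
  row 0: fits
  row 1: fits
  row 2: fits
  row 3: fits
  row 4: fits
  row 5: fits
  row 6: blocked -> lock at row 5

Answer: 5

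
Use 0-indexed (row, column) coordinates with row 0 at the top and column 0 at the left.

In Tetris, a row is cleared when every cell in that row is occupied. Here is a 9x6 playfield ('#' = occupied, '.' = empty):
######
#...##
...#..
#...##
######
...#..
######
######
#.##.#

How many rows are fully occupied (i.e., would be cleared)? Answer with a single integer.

Answer: 4

Derivation:
Check each row:
  row 0: 0 empty cells -> FULL (clear)
  row 1: 3 empty cells -> not full
  row 2: 5 empty cells -> not full
  row 3: 3 empty cells -> not full
  row 4: 0 empty cells -> FULL (clear)
  row 5: 5 empty cells -> not full
  row 6: 0 empty cells -> FULL (clear)
  row 7: 0 empty cells -> FULL (clear)
  row 8: 2 empty cells -> not full
Total rows cleared: 4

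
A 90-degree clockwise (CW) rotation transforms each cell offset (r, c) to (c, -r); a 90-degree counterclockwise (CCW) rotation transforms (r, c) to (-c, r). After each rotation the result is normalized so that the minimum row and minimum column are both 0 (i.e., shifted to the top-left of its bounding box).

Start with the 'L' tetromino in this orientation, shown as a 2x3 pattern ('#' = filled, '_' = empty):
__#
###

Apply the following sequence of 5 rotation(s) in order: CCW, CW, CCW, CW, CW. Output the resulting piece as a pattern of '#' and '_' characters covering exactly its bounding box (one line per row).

Answer: #_
#_
##

Derivation:
Start:
__#
###
After rotation 1 (CCW):
##
_#
_#
After rotation 2 (CW):
__#
###
After rotation 3 (CCW):
##
_#
_#
After rotation 4 (CW):
__#
###
After rotation 5 (CW):
#_
#_
##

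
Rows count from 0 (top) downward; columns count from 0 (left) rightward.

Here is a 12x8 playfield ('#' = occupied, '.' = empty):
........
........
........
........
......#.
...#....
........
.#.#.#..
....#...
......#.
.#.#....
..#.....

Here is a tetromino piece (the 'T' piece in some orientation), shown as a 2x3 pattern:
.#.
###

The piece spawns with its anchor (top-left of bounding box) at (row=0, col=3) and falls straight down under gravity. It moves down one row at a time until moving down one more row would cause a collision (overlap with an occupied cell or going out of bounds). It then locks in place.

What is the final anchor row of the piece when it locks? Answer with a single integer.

Spawn at (row=0, col=3). Try each row:
  row 0: fits
  row 1: fits
  row 2: fits
  row 3: fits
  row 4: blocked -> lock at row 3

Answer: 3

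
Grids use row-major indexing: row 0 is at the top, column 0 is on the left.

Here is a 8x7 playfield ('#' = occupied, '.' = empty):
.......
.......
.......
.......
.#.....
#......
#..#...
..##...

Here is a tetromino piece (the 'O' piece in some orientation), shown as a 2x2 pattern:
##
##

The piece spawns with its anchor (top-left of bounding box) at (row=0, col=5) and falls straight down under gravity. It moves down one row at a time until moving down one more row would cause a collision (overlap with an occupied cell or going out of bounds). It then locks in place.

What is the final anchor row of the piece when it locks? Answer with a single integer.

Answer: 6

Derivation:
Spawn at (row=0, col=5). Try each row:
  row 0: fits
  row 1: fits
  row 2: fits
  row 3: fits
  row 4: fits
  row 5: fits
  row 6: fits
  row 7: blocked -> lock at row 6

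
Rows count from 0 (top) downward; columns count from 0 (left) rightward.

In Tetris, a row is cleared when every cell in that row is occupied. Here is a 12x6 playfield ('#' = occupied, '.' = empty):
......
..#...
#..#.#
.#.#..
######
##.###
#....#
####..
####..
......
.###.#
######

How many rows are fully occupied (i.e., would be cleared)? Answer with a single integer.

Answer: 2

Derivation:
Check each row:
  row 0: 6 empty cells -> not full
  row 1: 5 empty cells -> not full
  row 2: 3 empty cells -> not full
  row 3: 4 empty cells -> not full
  row 4: 0 empty cells -> FULL (clear)
  row 5: 1 empty cell -> not full
  row 6: 4 empty cells -> not full
  row 7: 2 empty cells -> not full
  row 8: 2 empty cells -> not full
  row 9: 6 empty cells -> not full
  row 10: 2 empty cells -> not full
  row 11: 0 empty cells -> FULL (clear)
Total rows cleared: 2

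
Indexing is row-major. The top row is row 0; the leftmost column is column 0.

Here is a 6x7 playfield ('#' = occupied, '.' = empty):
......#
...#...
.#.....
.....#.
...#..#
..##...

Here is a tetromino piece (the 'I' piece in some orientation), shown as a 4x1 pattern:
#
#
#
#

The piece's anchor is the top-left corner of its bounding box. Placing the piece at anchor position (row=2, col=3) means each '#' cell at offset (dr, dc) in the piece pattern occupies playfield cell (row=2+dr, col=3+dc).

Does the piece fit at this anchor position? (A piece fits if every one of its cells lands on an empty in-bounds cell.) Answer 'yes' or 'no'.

Check each piece cell at anchor (2, 3):
  offset (0,0) -> (2,3): empty -> OK
  offset (1,0) -> (3,3): empty -> OK
  offset (2,0) -> (4,3): occupied ('#') -> FAIL
  offset (3,0) -> (5,3): occupied ('#') -> FAIL
All cells valid: no

Answer: no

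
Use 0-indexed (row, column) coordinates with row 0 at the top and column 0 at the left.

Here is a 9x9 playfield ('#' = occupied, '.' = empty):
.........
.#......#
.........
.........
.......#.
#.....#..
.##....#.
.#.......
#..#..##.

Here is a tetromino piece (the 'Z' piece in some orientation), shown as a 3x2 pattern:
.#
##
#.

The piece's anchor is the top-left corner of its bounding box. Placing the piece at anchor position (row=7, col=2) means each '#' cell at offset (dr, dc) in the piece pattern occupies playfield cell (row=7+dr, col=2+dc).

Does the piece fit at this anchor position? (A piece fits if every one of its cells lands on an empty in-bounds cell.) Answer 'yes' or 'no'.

Check each piece cell at anchor (7, 2):
  offset (0,1) -> (7,3): empty -> OK
  offset (1,0) -> (8,2): empty -> OK
  offset (1,1) -> (8,3): occupied ('#') -> FAIL
  offset (2,0) -> (9,2): out of bounds -> FAIL
All cells valid: no

Answer: no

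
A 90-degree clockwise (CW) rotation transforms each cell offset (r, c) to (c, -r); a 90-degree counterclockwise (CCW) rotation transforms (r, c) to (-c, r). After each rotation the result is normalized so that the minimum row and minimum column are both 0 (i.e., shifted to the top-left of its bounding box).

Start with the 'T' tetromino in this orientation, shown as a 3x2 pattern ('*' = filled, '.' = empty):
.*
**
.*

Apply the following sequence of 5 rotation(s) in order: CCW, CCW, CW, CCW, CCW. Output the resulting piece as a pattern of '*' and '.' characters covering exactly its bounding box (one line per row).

Answer: .*.
***

Derivation:
Start:
.*
**
.*
After rotation 1 (CCW):
***
.*.
After rotation 2 (CCW):
*.
**
*.
After rotation 3 (CW):
***
.*.
After rotation 4 (CCW):
*.
**
*.
After rotation 5 (CCW):
.*.
***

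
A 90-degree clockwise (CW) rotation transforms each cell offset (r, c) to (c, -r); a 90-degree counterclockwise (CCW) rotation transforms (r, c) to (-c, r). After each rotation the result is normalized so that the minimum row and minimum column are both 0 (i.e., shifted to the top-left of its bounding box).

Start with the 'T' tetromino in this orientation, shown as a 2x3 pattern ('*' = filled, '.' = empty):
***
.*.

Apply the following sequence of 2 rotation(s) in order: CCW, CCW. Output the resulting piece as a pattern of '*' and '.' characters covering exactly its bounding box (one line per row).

Start:
***
.*.
After rotation 1 (CCW):
*.
**
*.
After rotation 2 (CCW):
.*.
***

Answer: .*.
***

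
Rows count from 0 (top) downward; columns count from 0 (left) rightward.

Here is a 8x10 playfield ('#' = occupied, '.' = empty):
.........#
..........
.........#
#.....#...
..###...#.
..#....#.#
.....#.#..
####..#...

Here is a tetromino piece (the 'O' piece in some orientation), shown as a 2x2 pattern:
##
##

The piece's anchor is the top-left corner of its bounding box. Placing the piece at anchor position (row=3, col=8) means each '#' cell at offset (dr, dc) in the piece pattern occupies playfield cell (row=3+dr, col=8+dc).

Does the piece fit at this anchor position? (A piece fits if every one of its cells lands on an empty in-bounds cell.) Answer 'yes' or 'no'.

Answer: no

Derivation:
Check each piece cell at anchor (3, 8):
  offset (0,0) -> (3,8): empty -> OK
  offset (0,1) -> (3,9): empty -> OK
  offset (1,0) -> (4,8): occupied ('#') -> FAIL
  offset (1,1) -> (4,9): empty -> OK
All cells valid: no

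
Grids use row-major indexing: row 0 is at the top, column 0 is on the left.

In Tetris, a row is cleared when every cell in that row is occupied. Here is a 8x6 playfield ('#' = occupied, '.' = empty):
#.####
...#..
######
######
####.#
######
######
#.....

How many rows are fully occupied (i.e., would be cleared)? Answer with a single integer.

Check each row:
  row 0: 1 empty cell -> not full
  row 1: 5 empty cells -> not full
  row 2: 0 empty cells -> FULL (clear)
  row 3: 0 empty cells -> FULL (clear)
  row 4: 1 empty cell -> not full
  row 5: 0 empty cells -> FULL (clear)
  row 6: 0 empty cells -> FULL (clear)
  row 7: 5 empty cells -> not full
Total rows cleared: 4

Answer: 4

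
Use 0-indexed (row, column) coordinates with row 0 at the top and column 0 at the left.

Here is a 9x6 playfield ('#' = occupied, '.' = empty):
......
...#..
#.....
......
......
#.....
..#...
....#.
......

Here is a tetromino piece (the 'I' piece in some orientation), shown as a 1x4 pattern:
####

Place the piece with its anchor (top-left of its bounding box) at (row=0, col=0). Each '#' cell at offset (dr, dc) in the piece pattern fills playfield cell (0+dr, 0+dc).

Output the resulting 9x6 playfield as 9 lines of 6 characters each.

Answer: ####..
...#..
#.....
......
......
#.....
..#...
....#.
......

Derivation:
Fill (0+0,0+0) = (0,0)
Fill (0+0,0+1) = (0,1)
Fill (0+0,0+2) = (0,2)
Fill (0+0,0+3) = (0,3)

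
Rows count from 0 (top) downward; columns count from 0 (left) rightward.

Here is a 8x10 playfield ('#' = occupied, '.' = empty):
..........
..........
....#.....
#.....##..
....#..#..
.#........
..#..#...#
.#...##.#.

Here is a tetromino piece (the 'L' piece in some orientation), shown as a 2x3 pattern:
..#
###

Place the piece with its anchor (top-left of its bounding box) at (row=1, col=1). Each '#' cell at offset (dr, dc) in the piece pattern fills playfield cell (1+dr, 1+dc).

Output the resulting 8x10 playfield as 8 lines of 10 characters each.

Fill (1+0,1+2) = (1,3)
Fill (1+1,1+0) = (2,1)
Fill (1+1,1+1) = (2,2)
Fill (1+1,1+2) = (2,3)

Answer: ..........
...#......
.####.....
#.....##..
....#..#..
.#........
..#..#...#
.#...##.#.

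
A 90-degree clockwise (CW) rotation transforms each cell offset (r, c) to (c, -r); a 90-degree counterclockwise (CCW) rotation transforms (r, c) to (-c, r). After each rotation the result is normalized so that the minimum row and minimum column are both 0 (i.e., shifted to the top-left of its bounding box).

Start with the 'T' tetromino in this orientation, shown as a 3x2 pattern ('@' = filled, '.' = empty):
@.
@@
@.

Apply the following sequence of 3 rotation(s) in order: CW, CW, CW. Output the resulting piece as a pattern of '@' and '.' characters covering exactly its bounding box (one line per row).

Answer: .@.
@@@

Derivation:
Start:
@.
@@
@.
After rotation 1 (CW):
@@@
.@.
After rotation 2 (CW):
.@
@@
.@
After rotation 3 (CW):
.@.
@@@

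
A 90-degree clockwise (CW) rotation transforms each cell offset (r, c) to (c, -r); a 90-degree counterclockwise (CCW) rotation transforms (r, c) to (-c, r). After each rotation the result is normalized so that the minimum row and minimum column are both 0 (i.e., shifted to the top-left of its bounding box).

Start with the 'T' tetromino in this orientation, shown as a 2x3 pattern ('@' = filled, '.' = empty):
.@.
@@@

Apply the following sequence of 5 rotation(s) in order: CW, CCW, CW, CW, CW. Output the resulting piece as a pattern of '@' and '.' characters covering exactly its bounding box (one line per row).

Start:
.@.
@@@
After rotation 1 (CW):
@.
@@
@.
After rotation 2 (CCW):
.@.
@@@
After rotation 3 (CW):
@.
@@
@.
After rotation 4 (CW):
@@@
.@.
After rotation 5 (CW):
.@
@@
.@

Answer: .@
@@
.@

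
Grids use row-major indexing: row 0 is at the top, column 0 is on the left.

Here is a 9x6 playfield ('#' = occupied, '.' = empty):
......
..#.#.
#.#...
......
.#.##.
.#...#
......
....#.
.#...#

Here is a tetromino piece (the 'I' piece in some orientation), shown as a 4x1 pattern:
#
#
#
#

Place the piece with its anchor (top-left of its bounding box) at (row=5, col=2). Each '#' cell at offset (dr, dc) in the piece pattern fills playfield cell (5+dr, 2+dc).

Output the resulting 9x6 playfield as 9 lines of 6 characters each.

Answer: ......
..#.#.
#.#...
......
.#.##.
.##..#
..#...
..#.#.
.##..#

Derivation:
Fill (5+0,2+0) = (5,2)
Fill (5+1,2+0) = (6,2)
Fill (5+2,2+0) = (7,2)
Fill (5+3,2+0) = (8,2)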